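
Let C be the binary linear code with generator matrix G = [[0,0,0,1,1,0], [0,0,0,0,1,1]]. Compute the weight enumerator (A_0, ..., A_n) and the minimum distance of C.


Weight distribution: A_0 = 1, A_2 = 3. Minimum distance d = 2.

Enumerate all 2^2 = 4 messages m ∈ F_2^2.
For each, compute codeword c = mG in F_2^6, then tally its weight.
  m = 00 → c = 000000, weight = 0.
  m = 10 → c = 000110, weight = 2.
  m = 01 → c = 000011, weight = 2.
  m = 11 → c = 000101, weight = 2.
Tally weights:
  weight 0: 1 codewords.
  weight 2: 3 codewords.
Minimum distance d = smallest w > 0 with A_w > 0 = 2.
Sanity: Σ A_w = 4 = 2^2 = 4 ✓.


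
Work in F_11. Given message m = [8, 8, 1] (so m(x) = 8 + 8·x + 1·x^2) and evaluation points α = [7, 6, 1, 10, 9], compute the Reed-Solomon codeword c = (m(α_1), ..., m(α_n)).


c = [3, 4, 6, 1, 7]

Message polynomial: m(x) = 8 + 8·x + 1·x^2 (mod 11).
For each evaluation point α_i, compute m(α_i) mod 11:
  α_1 = 7: Horner steps 1 → 4 → 3, so m(7) = 3.
  α_2 = 6: Horner steps 1 → 3 → 4, so m(6) = 4.
  α_3 = 1: Horner steps 1 → 9 → 6, so m(1) = 6.
  α_4 = 10: Horner steps 1 → 7 → 1, so m(10) = 1.
  α_5 = 9: Horner steps 1 → 6 → 7, so m(9) = 7.
Codeword c = [3, 4, 6, 1, 7] ∈ F_11^5.


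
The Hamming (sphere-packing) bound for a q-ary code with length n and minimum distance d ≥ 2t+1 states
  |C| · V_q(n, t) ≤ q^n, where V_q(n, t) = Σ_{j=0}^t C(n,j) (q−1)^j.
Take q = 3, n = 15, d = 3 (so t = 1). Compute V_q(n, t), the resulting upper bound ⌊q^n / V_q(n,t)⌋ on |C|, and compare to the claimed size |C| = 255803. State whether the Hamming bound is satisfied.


V_q(n, t) = 31, q^n = 14348907, Hamming bound = 462867, |C| = 255803 ≤ bound (satisfied).

Step 1: Compute V_q(n, t) = Σ_{j=0}^1 C(n, j) (q−1)^j.
  j = 0: C(15,0)·(2)^0 = 1·1 = 1.
  j = 1: C(15,1)·(2)^1 = 15·2 = 30.
  V_q(n, t) = 1 + 30 = 31.
Step 2: q^n = 3^15 = 14348907.
Step 3: Hamming bound ⌊q^n / V_q(n,t)⌋ = ⌊14348907/31⌋ = 462867.
Step 4: Compare |C| = 255803 to 462867: satisfied.
The claimed |C| lies below the Hamming bound.


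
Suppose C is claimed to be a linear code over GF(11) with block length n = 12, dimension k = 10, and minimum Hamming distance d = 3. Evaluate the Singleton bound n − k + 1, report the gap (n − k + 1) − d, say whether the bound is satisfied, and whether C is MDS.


Singleton RHS = n − k + 1 = 3, slack = 0, bound satisfied, MDS.

Singleton bound: d ≤ n − k + 1.
Here n = 12, k = 10, so n − k + 1 = 3.
Given d = 3, check d ≤ 3: YES.
Slack = (n − k + 1) − d = 0.
The code is MDS (slack = 0).
Description: the claimed parameters are [12, 10, 3]_11; such a code would be MDS (meets Singleton bound).


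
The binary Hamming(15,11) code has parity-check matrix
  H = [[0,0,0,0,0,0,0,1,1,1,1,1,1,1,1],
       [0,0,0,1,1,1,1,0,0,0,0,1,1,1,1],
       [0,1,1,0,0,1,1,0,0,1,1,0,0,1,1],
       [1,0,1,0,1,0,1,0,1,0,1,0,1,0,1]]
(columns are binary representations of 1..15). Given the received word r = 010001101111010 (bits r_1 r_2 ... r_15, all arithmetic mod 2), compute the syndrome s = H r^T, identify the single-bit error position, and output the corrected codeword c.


s = (1, 0, 0, 1)^T, error position = 9, corrected codeword c = 010001100111010

Compute s = H r^T mod 2 one row at a time:
  s_1 = 0 + 1 + 1 + 1 + 1 + 0 + 1 + 0 = 5 ≡ 1 (mod 2).
  s_2 = 0 + 0 + 1 + 1 + 1 + 0 + 1 + 0 = 4 ≡ 0 (mod 2).
  s_3 = 1 + 0 + 1 + 1 + 1 + 1 + 1 + 0 = 6 ≡ 0 (mod 2).
  s_4 = 0 + 0 + 0 + 1 + 1 + 1 + 0 + 0 = 3 ≡ 1 (mod 2).
s = (1, 0, 0, 1)^T — this equals column 9 of H (binary 1001), so error is at position 9.
Correct: flip bit 9 of r = 010001101111010 to get c = 010001100111010.


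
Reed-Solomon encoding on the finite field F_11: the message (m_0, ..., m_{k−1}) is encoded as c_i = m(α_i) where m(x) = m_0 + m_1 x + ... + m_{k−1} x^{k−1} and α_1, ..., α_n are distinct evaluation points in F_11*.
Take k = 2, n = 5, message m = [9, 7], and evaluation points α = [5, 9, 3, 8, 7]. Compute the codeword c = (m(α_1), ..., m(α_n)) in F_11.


c = [0, 6, 8, 10, 3]

Message polynomial: m(x) = 9 + 7·x (mod 11).
For each evaluation point α_i, compute m(α_i) mod 11:
  α_1 = 5: Horner steps 7 → 0, so m(5) = 0.
  α_2 = 9: Horner steps 7 → 6, so m(9) = 6.
  α_3 = 3: Horner steps 7 → 8, so m(3) = 8.
  α_4 = 8: Horner steps 7 → 10, so m(8) = 10.
  α_5 = 7: Horner steps 7 → 3, so m(7) = 3.
Codeword c = [0, 6, 8, 10, 3] ∈ F_11^5.


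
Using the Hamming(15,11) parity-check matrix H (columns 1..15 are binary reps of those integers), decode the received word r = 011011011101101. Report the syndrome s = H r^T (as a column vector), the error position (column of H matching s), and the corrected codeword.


s = (0, 1, 1, 1)^T, error position = 7, corrected codeword c = 011011111101101

Compute s = H r^T mod 2 one row at a time:
  s_1 = 1 + 1 + 1 + 0 + 1 + 1 + 0 + 1 = 6 ≡ 0 (mod 2).
  s_2 = 0 + 1 + 1 + 0 + 1 + 1 + 0 + 1 = 5 ≡ 1 (mod 2).
  s_3 = 1 + 1 + 1 + 0 + 1 + 0 + 0 + 1 = 5 ≡ 1 (mod 2).
  s_4 = 0 + 1 + 1 + 0 + 1 + 0 + 1 + 1 = 5 ≡ 1 (mod 2).
s = (0, 1, 1, 1)^T — this equals column 7 of H (binary 0111), so error is at position 7.
Correct: flip bit 7 of r = 011011011101101 to get c = 011011111101101.


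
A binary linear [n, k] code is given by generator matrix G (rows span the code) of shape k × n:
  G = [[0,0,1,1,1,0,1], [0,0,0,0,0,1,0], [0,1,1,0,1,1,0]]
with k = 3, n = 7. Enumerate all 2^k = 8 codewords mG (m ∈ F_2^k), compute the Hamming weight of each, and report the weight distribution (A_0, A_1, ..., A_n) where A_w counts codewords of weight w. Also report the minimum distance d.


Weight distribution: A_0 = 1, A_1 = 1, A_3 = 2, A_4 = 3, A_5 = 1. Minimum distance d = 1.

Enumerate all 2^3 = 8 messages m ∈ F_2^3.
For each, compute codeword c = mG in F_2^7, then tally its weight.
  m = 000 → c = 0000000, weight = 0.
  m = 100 → c = 0011101, weight = 4.
  m = 010 → c = 0000010, weight = 1.
  m = 110 → c = 0011111, weight = 5.
  m = 001 → c = 0110110, weight = 4.
  m = 101 → c = 0101011, weight = 4.
  m = 011 → c = 0110100, weight = 3.
  m = 111 → c = 0101001, weight = 3.
Tally weights:
  weight 0: 1 codewords.
  weight 1: 1 codewords.
  weight 3: 2 codewords.
  weight 4: 3 codewords.
  weight 5: 1 codewords.
Minimum distance d = smallest w > 0 with A_w > 0 = 1.
Sanity: Σ A_w = 8 = 2^3 = 8 ✓.


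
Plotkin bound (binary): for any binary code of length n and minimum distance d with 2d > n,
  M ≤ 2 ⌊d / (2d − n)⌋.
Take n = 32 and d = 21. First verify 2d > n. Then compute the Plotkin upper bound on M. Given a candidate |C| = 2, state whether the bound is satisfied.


Plotkin bound M ≤ 4; given |C| = 2 ≤ bound (satisfied).

Check applicability: 2d = 42, n = 32.
2d − n = 10 > 0, so Plotkin applies.
Compute d/(2d−n) = 21/10 ≈ 2.1000.
⌊d/(2d−n)⌋ = 2.
Plotkin bound: M ≤ 2·2 = 4.
Given |C| = 2, check: satisfied.
This |C| is below the Plotkin bound.


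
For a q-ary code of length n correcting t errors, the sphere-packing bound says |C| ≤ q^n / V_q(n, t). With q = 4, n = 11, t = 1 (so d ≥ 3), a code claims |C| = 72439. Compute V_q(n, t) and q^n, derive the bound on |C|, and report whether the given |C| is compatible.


V_q(n, t) = 34, q^n = 4194304, Hamming bound = 123361, |C| = 72439 ≤ bound (satisfied).

Step 1: Compute V_q(n, t) = Σ_{j=0}^1 C(n, j) (q−1)^j.
  j = 0: C(11,0)·(3)^0 = 1·1 = 1.
  j = 1: C(11,1)·(3)^1 = 11·3 = 33.
  V_q(n, t) = 1 + 33 = 34.
Step 2: q^n = 4^11 = 4194304.
Step 3: Hamming bound ⌊q^n / V_q(n,t)⌋ = ⌊4194304/34⌋ = 123361.
Step 4: Compare |C| = 72439 to 123361: satisfied.
The claimed |C| lies below the Hamming bound.


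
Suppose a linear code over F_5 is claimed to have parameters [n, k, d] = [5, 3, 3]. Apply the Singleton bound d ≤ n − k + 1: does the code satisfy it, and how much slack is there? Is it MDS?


Singleton RHS = n − k + 1 = 3, slack = 0, bound satisfied, MDS.

Singleton bound: d ≤ n − k + 1.
Here n = 5, k = 3, so n − k + 1 = 3.
Given d = 3, check d ≤ 3: YES.
Slack = (n − k + 1) − d = 0.
The code is MDS (slack = 0).
Description: the claimed parameters are [5, 3, 3]_5; such a code would be MDS (meets Singleton bound).


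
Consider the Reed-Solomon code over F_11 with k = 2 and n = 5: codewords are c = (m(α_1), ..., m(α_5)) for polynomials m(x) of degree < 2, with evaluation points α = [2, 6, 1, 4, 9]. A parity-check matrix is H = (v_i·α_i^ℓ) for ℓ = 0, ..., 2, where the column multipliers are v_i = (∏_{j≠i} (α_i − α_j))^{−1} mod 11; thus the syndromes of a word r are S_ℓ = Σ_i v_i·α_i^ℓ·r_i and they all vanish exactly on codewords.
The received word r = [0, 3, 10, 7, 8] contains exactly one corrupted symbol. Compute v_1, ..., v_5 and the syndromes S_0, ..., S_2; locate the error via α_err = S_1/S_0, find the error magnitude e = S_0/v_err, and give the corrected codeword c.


S = (3, 3, 3), error at position 3, error magnitude e = 8, c = [0, 3, 2, 7, 8].

Step 1: column multipliers v_i = (∏_{j≠i}(α_i − α_j))^{−1} mod 11.
  i = 1 (α = 2): (2−6)(2−1)(2−4)(2−9) = (−4)·1·(−2)·(−7) = −56 ≡ 10, so v_1 = 10^{−1} = 10 (mod 11).
  i = 2 (α = 6): (6−2)(6−1)(6−4)(6−9) = 4·5·2·(−3) = −120 ≡ 1, so v_2 = 1^{−1} = 1 (mod 11).
  i = 3 (α = 1): (1−2)(1−6)(1−4)(1−9) = (−1)·(−5)·(−3)·(−8) = 120 ≡ 10, so v_3 = 10^{−1} = 10 (mod 11).
  i = 4 (α = 4): (4−2)(4−6)(4−1)(4−9) = 2·(−2)·3·(−5) = 60 ≡ 5, so v_4 = 5^{−1} = 9 (mod 11).
  i = 5 (α = 9): (9−2)(9−6)(9−1)(9−4) = 7·3·8·5 = 840 ≡ 4, so v_5 = 4^{−1} = 3 (mod 11).
  v = [10, 1, 10, 9, 3].
Step 2: syndromes of r = [0, 3, 10, 7, 8] (all sums mod 11).
  S_0 = Σ v_i r_i = 10·0 + 1·3 + 10·10 + 9·7 + 3·8 = 190 ≡ 3.
  S_1 = Σ v_i α_i r_i = 10·2·0 + 1·6·3 + 10·1·10 + 9·4·7 + 3·9·8 = 586 ≡ 3.
  α_i^2 mod 11 = [4, 3, 1, 5, 4].
  S_2 = Σ v_i α_i^2 r_i = 10·4·0 + 1·3·3 + 10·1·10 + 9·5·7 + 3·4·8 = 520 ≡ 3.
  S = (3, 3, 3) ≠ 0, so r is not a codeword (an error is present).
Step 3: locate the error. For a single error e at position i, S_ℓ = v_i·e·α_i^ℓ, so α_err = S_1/S_0.
  S_0^{−1} = 3^{−1} = 4 (mod 11), so α_err = 3·4 = 12 ≡ 1 = α_3. Error position i = 3.
  Consistency check: S_2/S_1 = 3·4 = 12 ≡ 1 = α_err ✓ (single-error assumption holds).
Step 4: error magnitude e = S_0/v_3 = S_0·∏_{j≠3}(α_3 − α_j) = 3·10 = 30 ≡ 8 (mod 11).
Step 5: correct position 3: c_3 = r_3 − e = 10 − 8 ≡ 2 (mod 11). Hence c = [0, 3, 2, 7, 8].
  Check: interpolating c through the α_i gives m(x) = 4 + 9·x (degree < 2) with m(α_i) = c_i for every i, so c is indeed a codeword.


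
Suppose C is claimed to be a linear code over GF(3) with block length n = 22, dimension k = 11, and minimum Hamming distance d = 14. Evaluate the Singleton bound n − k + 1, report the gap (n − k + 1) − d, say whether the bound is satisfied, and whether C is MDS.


Singleton RHS = n − k + 1 = 12, slack = -2, bound violated (no such code; not MDS).

Singleton bound: d ≤ n − k + 1.
Here n = 22, k = 11, so n − k + 1 = 12.
Given d = 14, check d ≤ 12: NO.
Slack = (n − k + 1) − d = -2.
The slack is negative: d = 14 exceeds n − k + 1 = 12 by 2, so the Singleton bound is violated and no linear [22, 11, 14]_3 code can exist. In particular it is not MDS (MDS requires d = n − k + 1 exactly).
Description: the claimed parameters are [22, 11, 14]_3; such a code would be impossible (violates the Singleton bound).


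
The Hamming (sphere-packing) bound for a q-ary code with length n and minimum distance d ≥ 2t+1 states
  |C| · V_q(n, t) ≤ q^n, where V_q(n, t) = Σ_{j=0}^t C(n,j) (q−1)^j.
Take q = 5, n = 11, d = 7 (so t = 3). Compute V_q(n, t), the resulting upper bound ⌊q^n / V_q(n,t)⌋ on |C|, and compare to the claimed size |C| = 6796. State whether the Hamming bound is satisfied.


V_q(n, t) = 11485, q^n = 48828125, Hamming bound = 4251, |C| = 6796 > bound (violated).

Step 1: Compute V_q(n, t) = Σ_{j=0}^3 C(n, j) (q−1)^j.
  j = 0: C(11,0)·(4)^0 = 1·1 = 1.
  j = 1: C(11,1)·(4)^1 = 11·4 = 44.
  j = 2: C(11,2)·(4)^2 = 55·16 = 880.
  j = 3: C(11,3)·(4)^3 = 165·64 = 10560.
  V_q(n, t) = 1 + 44 + 880 + 10560 = 11485.
Step 2: q^n = 5^11 = 48828125.
Step 3: Hamming bound ⌊q^n / V_q(n,t)⌋ = ⌊48828125/11485⌋ = 4251.
Step 4: Compare |C| = 6796 to 4251: violated.
The claimed |C| lies above the Hamming bound, so no 5-ary code of length 11 with d ≥ 7 can have 6796 codewords.


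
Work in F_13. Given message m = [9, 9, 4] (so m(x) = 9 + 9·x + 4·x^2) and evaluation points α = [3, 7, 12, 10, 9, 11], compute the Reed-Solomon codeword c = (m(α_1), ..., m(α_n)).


c = [7, 8, 4, 5, 11, 7]

Message polynomial: m(x) = 9 + 9·x + 4·x^2 (mod 13).
For each evaluation point α_i, compute m(α_i) mod 13:
  α_1 = 3: Horner steps 4 → 8 → 7, so m(3) = 7.
  α_2 = 7: Horner steps 4 → 11 → 8, so m(7) = 8.
  α_3 = 12: Horner steps 4 → 5 → 4, so m(12) = 4.
  α_4 = 10: Horner steps 4 → 10 → 5, so m(10) = 5.
  α_5 = 9: Horner steps 4 → 6 → 11, so m(9) = 11.
  α_6 = 11: Horner steps 4 → 1 → 7, so m(11) = 7.
Codeword c = [7, 8, 4, 5, 11, 7] ∈ F_13^6.


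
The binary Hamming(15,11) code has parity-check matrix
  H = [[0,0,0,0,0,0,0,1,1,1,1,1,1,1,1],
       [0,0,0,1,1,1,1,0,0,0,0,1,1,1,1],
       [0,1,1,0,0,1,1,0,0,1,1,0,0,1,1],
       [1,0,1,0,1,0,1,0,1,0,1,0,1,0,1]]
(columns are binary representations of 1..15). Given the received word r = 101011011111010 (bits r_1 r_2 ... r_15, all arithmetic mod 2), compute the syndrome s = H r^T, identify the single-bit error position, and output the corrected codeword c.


s = (0, 0, 1, 1)^T, error position = 3, corrected codeword c = 100011011111010

Compute s = H r^T mod 2 one row at a time:
  s_1 = 1 + 1 + 1 + 1 + 1 + 0 + 1 + 0 = 6 ≡ 0 (mod 2).
  s_2 = 0 + 1 + 1 + 0 + 1 + 0 + 1 + 0 = 4 ≡ 0 (mod 2).
  s_3 = 0 + 1 + 1 + 0 + 1 + 1 + 1 + 0 = 5 ≡ 1 (mod 2).
  s_4 = 1 + 1 + 1 + 0 + 1 + 1 + 0 + 0 = 5 ≡ 1 (mod 2).
s = (0, 0, 1, 1)^T — this equals column 3 of H (binary 0011), so error is at position 3.
Correct: flip bit 3 of r = 101011011111010 to get c = 100011011111010.


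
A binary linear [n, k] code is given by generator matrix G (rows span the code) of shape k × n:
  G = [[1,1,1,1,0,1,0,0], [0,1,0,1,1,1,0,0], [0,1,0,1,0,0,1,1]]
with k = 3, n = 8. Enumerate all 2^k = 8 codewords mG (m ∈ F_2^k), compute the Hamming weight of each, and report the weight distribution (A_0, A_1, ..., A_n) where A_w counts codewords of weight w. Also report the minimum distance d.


Weight distribution: A_0 = 1, A_3 = 1, A_4 = 3, A_5 = 2, A_7 = 1. Minimum distance d = 3.

Enumerate all 2^3 = 8 messages m ∈ F_2^3.
For each, compute codeword c = mG in F_2^8, then tally its weight.
  m = 000 → c = 00000000, weight = 0.
  m = 100 → c = 11110100, weight = 5.
  m = 010 → c = 01011100, weight = 4.
  m = 110 → c = 10101000, weight = 3.
  m = 001 → c = 01010011, weight = 4.
  m = 101 → c = 10100111, weight = 5.
  m = 011 → c = 00001111, weight = 4.
  m = 111 → c = 11111011, weight = 7.
Tally weights:
  weight 0: 1 codewords.
  weight 3: 1 codewords.
  weight 4: 3 codewords.
  weight 5: 2 codewords.
  weight 7: 1 codewords.
Minimum distance d = smallest w > 0 with A_w > 0 = 3.
Sanity: Σ A_w = 8 = 2^3 = 8 ✓.


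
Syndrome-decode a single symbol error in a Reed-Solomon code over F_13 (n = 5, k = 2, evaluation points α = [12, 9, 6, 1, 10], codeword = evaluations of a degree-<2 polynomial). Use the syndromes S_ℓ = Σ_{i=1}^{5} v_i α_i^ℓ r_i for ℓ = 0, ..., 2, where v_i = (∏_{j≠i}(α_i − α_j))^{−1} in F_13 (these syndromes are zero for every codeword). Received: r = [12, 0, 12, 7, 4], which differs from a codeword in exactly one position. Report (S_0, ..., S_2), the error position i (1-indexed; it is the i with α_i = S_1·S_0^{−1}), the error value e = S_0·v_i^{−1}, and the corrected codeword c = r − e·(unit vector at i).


S = (6, 10, 8), error at position 3, error magnitude e = 11, c = [12, 0, 1, 7, 4].

Step 1: column multipliers v_i = (∏_{j≠i}(α_i − α_j))^{−1} mod 13.
  i = 1 (α = 12): (12−9)(12−6)(12−1)(12−10) = 3·6·11·2 = 396 ≡ 6, so v_1 = 6^{−1} = 11 (mod 13).
  i = 2 (α = 9): (9−12)(9−6)(9−1)(9−10) = (−3)·3·8·(−1) = 72 ≡ 7, so v_2 = 7^{−1} = 2 (mod 13).
  i = 3 (α = 6): (6−12)(6−9)(6−1)(6−10) = (−6)·(−3)·5·(−4) = −360 ≡ 4, so v_3 = 4^{−1} = 10 (mod 13).
  i = 4 (α = 1): (1−12)(1−9)(1−6)(1−10) = (−11)·(−8)·(−5)·(−9) = 3960 ≡ 8, so v_4 = 8^{−1} = 5 (mod 13).
  i = 5 (α = 10): (10−12)(10−9)(10−6)(10−1) = (−2)·1·4·9 = −72 ≡ 6, so v_5 = 6^{−1} = 11 (mod 13).
  v = [11, 2, 10, 5, 11].
Step 2: syndromes of r = [12, 0, 12, 7, 4] (all sums mod 13).
  S_0 = Σ v_i r_i = 11·12 + 2·0 + 10·12 + 5·7 + 11·4 = 331 ≡ 6.
  S_1 = Σ v_i α_i r_i = 11·12·12 + 2·9·0 + 10·6·12 + 5·1·7 + 11·10·4 = 2779 ≡ 10.
  α_i^2 mod 13 = [1, 3, 10, 1, 9].
  S_2 = Σ v_i α_i^2 r_i = 11·1·12 + 2·3·0 + 10·10·12 + 5·1·7 + 11·9·4 = 1763 ≡ 8.
  S = (6, 10, 8) ≠ 0, so r is not a codeword (an error is present).
Step 3: locate the error. For a single error e at position i, S_ℓ = v_i·e·α_i^ℓ, so α_err = S_1/S_0.
  S_0^{−1} = 6^{−1} = 11 (mod 13), so α_err = 10·11 = 110 ≡ 6 = α_3. Error position i = 3.
  Consistency check: S_2/S_1 = 8·4 = 32 ≡ 6 = α_err ✓ (single-error assumption holds).
Step 4: error magnitude e = S_0/v_3 = S_0·∏_{j≠3}(α_3 − α_j) = 6·4 = 24 ≡ 11 (mod 13).
Step 5: correct position 3: c_3 = r_3 − e = 12 − 11 ≡ 1 (mod 13). Hence c = [12, 0, 1, 7, 4].
  Check: interpolating c through the α_i gives m(x) = 3 + 4·x (degree < 2) with m(α_i) = c_i for every i, so c is indeed a codeword.


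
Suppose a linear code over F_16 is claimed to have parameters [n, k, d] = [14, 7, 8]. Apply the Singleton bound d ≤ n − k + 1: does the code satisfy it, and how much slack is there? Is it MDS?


Singleton RHS = n − k + 1 = 8, slack = 0, bound satisfied, MDS.

Singleton bound: d ≤ n − k + 1.
Here n = 14, k = 7, so n − k + 1 = 8.
Given d = 8, check d ≤ 8: YES.
Slack = (n − k + 1) − d = 0.
The code is MDS (slack = 0).
Description: the claimed parameters are [14, 7, 8]_16; such a code would be MDS (meets Singleton bound).


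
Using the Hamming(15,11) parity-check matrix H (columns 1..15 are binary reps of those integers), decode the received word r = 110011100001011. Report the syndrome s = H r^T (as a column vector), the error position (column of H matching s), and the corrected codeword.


s = (1, 0, 1, 0)^T, error position = 10, corrected codeword c = 110011100101011

Compute s = H r^T mod 2 one row at a time:
  s_1 = 0 + 0 + 0 + 0 + 1 + 0 + 1 + 1 = 3 ≡ 1 (mod 2).
  s_2 = 0 + 1 + 1 + 1 + 1 + 0 + 1 + 1 = 6 ≡ 0 (mod 2).
  s_3 = 1 + 0 + 1 + 1 + 0 + 0 + 1 + 1 = 5 ≡ 1 (mod 2).
  s_4 = 1 + 0 + 1 + 1 + 0 + 0 + 0 + 1 = 4 ≡ 0 (mod 2).
s = (1, 0, 1, 0)^T — this equals column 10 of H (binary 1010), so error is at position 10.
Correct: flip bit 10 of r = 110011100001011 to get c = 110011100101011.


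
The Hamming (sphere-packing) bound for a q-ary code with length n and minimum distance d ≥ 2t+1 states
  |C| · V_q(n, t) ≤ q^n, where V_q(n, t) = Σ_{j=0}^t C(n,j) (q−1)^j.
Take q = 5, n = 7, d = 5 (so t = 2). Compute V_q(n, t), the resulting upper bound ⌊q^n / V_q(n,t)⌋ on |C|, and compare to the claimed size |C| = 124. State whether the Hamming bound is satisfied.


V_q(n, t) = 365, q^n = 78125, Hamming bound = 214, |C| = 124 ≤ bound (satisfied).

Step 1: Compute V_q(n, t) = Σ_{j=0}^2 C(n, j) (q−1)^j.
  j = 0: C(7,0)·(4)^0 = 1·1 = 1.
  j = 1: C(7,1)·(4)^1 = 7·4 = 28.
  j = 2: C(7,2)·(4)^2 = 21·16 = 336.
  V_q(n, t) = 1 + 28 + 336 = 365.
Step 2: q^n = 5^7 = 78125.
Step 3: Hamming bound ⌊q^n / V_q(n,t)⌋ = ⌊78125/365⌋ = 214.
Step 4: Compare |C| = 124 to 214: satisfied.
The claimed |C| lies below the Hamming bound.


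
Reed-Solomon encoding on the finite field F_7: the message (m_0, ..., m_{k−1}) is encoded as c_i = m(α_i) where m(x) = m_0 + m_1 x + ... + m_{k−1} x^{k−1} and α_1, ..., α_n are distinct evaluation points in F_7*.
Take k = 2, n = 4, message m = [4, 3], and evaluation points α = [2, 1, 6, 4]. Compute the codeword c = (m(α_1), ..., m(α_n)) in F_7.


c = [3, 0, 1, 2]

Message polynomial: m(x) = 4 + 3·x (mod 7).
For each evaluation point α_i, compute m(α_i) mod 7:
  α_1 = 2: Horner steps 3 → 3, so m(2) = 3.
  α_2 = 1: Horner steps 3 → 0, so m(1) = 0.
  α_3 = 6: Horner steps 3 → 1, so m(6) = 1.
  α_4 = 4: Horner steps 3 → 2, so m(4) = 2.
Codeword c = [3, 0, 1, 2] ∈ F_7^4.


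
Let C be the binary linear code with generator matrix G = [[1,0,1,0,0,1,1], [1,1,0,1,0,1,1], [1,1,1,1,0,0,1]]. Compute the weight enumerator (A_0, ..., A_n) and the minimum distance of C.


Weight distribution: A_0 = 1, A_2 = 2, A_3 = 2, A_4 = 1, A_5 = 2. Minimum distance d = 2.

Enumerate all 2^3 = 8 messages m ∈ F_2^3.
For each, compute codeword c = mG in F_2^7, then tally its weight.
  m = 000 → c = 0000000, weight = 0.
  m = 100 → c = 1010011, weight = 4.
  m = 010 → c = 1101011, weight = 5.
  m = 110 → c = 0111000, weight = 3.
  m = 001 → c = 1111001, weight = 5.
  m = 101 → c = 0101010, weight = 3.
  m = 011 → c = 0010010, weight = 2.
  m = 111 → c = 1000001, weight = 2.
Tally weights:
  weight 0: 1 codewords.
  weight 2: 2 codewords.
  weight 3: 2 codewords.
  weight 4: 1 codewords.
  weight 5: 2 codewords.
Minimum distance d = smallest w > 0 with A_w > 0 = 2.
Sanity: Σ A_w = 8 = 2^3 = 8 ✓.


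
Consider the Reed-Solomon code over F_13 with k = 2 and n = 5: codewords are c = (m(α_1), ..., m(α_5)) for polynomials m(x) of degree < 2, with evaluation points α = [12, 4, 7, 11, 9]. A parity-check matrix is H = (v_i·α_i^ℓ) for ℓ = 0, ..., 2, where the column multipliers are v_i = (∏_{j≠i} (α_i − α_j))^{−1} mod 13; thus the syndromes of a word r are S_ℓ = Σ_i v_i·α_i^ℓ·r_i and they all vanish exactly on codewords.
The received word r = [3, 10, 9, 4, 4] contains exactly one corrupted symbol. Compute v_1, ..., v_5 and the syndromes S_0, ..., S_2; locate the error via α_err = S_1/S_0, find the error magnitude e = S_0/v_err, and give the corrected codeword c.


S = (2, 9, 8), error at position 4, error magnitude e = 5, c = [3, 10, 9, 12, 4].

Step 1: column multipliers v_i = (∏_{j≠i}(α_i − α_j))^{−1} mod 13.
  i = 1 (α = 12): (12−4)(12−7)(12−11)(12−9) = 8·5·1·3 = 120 ≡ 3, so v_1 = 3^{−1} = 9 (mod 13).
  i = 2 (α = 4): (4−12)(4−7)(4−11)(4−9) = (−8)·(−3)·(−7)·(−5) = 840 ≡ 8, so v_2 = 8^{−1} = 5 (mod 13).
  i = 3 (α = 7): (7−12)(7−4)(7−11)(7−9) = (−5)·3·(−4)·(−2) = −120 ≡ 10, so v_3 = 10^{−1} = 4 (mod 13).
  i = 4 (α = 11): (11−12)(11−4)(11−7)(11−9) = (−1)·7·4·2 = −56 ≡ 9, so v_4 = 9^{−1} = 3 (mod 13).
  i = 5 (α = 9): (9−12)(9−4)(9−7)(9−11) = (−3)·5·2·(−2) = 60 ≡ 8, so v_5 = 8^{−1} = 5 (mod 13).
  v = [9, 5, 4, 3, 5].
Step 2: syndromes of r = [3, 10, 9, 4, 4] (all sums mod 13).
  S_0 = Σ v_i r_i = 9·3 + 5·10 + 4·9 + 3·4 + 5·4 = 145 ≡ 2.
  S_1 = Σ v_i α_i r_i = 9·12·3 + 5·4·10 + 4·7·9 + 3·11·4 + 5·9·4 = 1088 ≡ 9.
  α_i^2 mod 13 = [1, 3, 10, 4, 3].
  S_2 = Σ v_i α_i^2 r_i = 9·1·3 + 5·3·10 + 4·10·9 + 3·4·4 + 5·3·4 = 645 ≡ 8.
  S = (2, 9, 8) ≠ 0, so r is not a codeword (an error is present).
Step 3: locate the error. For a single error e at position i, S_ℓ = v_i·e·α_i^ℓ, so α_err = S_1/S_0.
  S_0^{−1} = 2^{−1} = 7 (mod 13), so α_err = 9·7 = 63 ≡ 11 = α_4. Error position i = 4.
  Consistency check: S_2/S_1 = 8·3 = 24 ≡ 11 = α_err ✓ (single-error assumption holds).
Step 4: error magnitude e = S_0/v_4 = S_0·∏_{j≠4}(α_4 − α_j) = 2·9 = 18 ≡ 5 (mod 13).
Step 5: correct position 4: c_4 = r_4 − e = 4 − 5 ≡ 12 (mod 13). Hence c = [3, 10, 9, 12, 4].
  Check: interpolating c through the α_i gives m(x) = 7 + 4·x (degree < 2) with m(α_i) = c_i for every i, so c is indeed a codeword.


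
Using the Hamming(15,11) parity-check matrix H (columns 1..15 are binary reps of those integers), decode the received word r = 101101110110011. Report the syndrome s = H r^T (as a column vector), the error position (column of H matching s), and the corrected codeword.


s = (1, 1, 1, 1)^T, error position = 15, corrected codeword c = 101101110110010

Compute s = H r^T mod 2 one row at a time:
  s_1 = 1 + 0 + 1 + 1 + 0 + 0 + 1 + 1 = 5 ≡ 1 (mod 2).
  s_2 = 1 + 0 + 1 + 1 + 0 + 0 + 1 + 1 = 5 ≡ 1 (mod 2).
  s_3 = 0 + 1 + 1 + 1 + 1 + 1 + 1 + 1 = 7 ≡ 1 (mod 2).
  s_4 = 1 + 1 + 0 + 1 + 0 + 1 + 0 + 1 = 5 ≡ 1 (mod 2).
s = (1, 1, 1, 1)^T — this equals column 15 of H (binary 1111), so error is at position 15.
Correct: flip bit 15 of r = 101101110110011 to get c = 101101110110010.


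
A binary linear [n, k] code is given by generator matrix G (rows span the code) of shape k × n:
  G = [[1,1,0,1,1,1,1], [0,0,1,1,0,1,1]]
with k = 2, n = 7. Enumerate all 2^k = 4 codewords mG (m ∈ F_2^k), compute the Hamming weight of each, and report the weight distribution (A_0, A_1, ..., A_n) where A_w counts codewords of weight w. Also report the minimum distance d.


Weight distribution: A_0 = 1, A_4 = 2, A_6 = 1. Minimum distance d = 4.

Enumerate all 2^2 = 4 messages m ∈ F_2^2.
For each, compute codeword c = mG in F_2^7, then tally its weight.
  m = 00 → c = 0000000, weight = 0.
  m = 10 → c = 1101111, weight = 6.
  m = 01 → c = 0011011, weight = 4.
  m = 11 → c = 1110100, weight = 4.
Tally weights:
  weight 0: 1 codewords.
  weight 4: 2 codewords.
  weight 6: 1 codewords.
Minimum distance d = smallest w > 0 with A_w > 0 = 4.
Sanity: Σ A_w = 4 = 2^2 = 4 ✓.


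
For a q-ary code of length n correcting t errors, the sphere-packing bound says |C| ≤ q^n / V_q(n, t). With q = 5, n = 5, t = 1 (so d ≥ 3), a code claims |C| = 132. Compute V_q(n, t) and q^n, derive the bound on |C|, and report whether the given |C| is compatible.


V_q(n, t) = 21, q^n = 3125, Hamming bound = 148, |C| = 132 ≤ bound (satisfied).

Step 1: Compute V_q(n, t) = Σ_{j=0}^1 C(n, j) (q−1)^j.
  j = 0: C(5,0)·(4)^0 = 1·1 = 1.
  j = 1: C(5,1)·(4)^1 = 5·4 = 20.
  V_q(n, t) = 1 + 20 = 21.
Step 2: q^n = 5^5 = 3125.
Step 3: Hamming bound ⌊q^n / V_q(n,t)⌋ = ⌊3125/21⌋ = 148.
Step 4: Compare |C| = 132 to 148: satisfied.
The claimed |C| lies below the Hamming bound.


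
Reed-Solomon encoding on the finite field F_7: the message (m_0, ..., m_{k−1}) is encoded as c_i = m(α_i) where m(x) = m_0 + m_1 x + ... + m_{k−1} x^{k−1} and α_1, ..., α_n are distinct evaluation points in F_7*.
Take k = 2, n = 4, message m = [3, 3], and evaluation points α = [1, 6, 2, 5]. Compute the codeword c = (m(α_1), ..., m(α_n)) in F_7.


c = [6, 0, 2, 4]

Message polynomial: m(x) = 3 + 3·x (mod 7).
For each evaluation point α_i, compute m(α_i) mod 7:
  α_1 = 1: Horner steps 3 → 6, so m(1) = 6.
  α_2 = 6: Horner steps 3 → 0, so m(6) = 0.
  α_3 = 2: Horner steps 3 → 2, so m(2) = 2.
  α_4 = 5: Horner steps 3 → 4, so m(5) = 4.
Codeword c = [6, 0, 2, 4] ∈ F_7^4.


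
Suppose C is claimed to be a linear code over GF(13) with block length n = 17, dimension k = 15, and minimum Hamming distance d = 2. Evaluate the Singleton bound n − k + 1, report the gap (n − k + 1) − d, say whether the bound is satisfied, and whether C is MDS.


Singleton RHS = n − k + 1 = 3, slack = 1, bound satisfied, not MDS.

Singleton bound: d ≤ n − k + 1.
Here n = 17, k = 15, so n − k + 1 = 3.
Given d = 2, check d ≤ 3: YES.
Slack = (n − k + 1) − d = 1.
The code is NOT MDS (slack = 1 > 0).
Description: the claimed parameters are [17, 15, 2]_13; such a code would be non-MDS.


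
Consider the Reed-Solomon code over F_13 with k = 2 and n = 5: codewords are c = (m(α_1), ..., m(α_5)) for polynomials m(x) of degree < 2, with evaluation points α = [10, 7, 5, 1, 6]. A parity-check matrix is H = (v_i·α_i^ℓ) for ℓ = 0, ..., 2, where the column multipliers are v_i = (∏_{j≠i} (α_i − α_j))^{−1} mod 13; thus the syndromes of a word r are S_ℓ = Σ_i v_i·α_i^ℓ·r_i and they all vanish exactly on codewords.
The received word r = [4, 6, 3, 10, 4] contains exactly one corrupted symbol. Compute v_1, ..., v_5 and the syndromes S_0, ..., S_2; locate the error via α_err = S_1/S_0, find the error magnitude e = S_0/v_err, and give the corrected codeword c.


S = (12, 7, 3), error at position 5, error magnitude e = 6, c = [4, 6, 3, 10, 11].

Step 1: column multipliers v_i = (∏_{j≠i}(α_i − α_j))^{−1} mod 13.
  i = 1 (α = 10): (10−7)(10−5)(10−1)(10−6) = 3·5·9·4 = 540 ≡ 7, so v_1 = 7^{−1} = 2 (mod 13).
  i = 2 (α = 7): (7−10)(7−5)(7−1)(7−6) = (−3)·2·6·1 = −36 ≡ 3, so v_2 = 3^{−1} = 9 (mod 13).
  i = 3 (α = 5): (5−10)(5−7)(5−1)(5−6) = (−5)·(−2)·4·(−1) = −40 ≡ 12, so v_3 = 12^{−1} = 12 (mod 13).
  i = 4 (α = 1): (1−10)(1−7)(1−5)(1−6) = (−9)·(−6)·(−4)·(−5) = 1080 ≡ 1, so v_4 = 1^{−1} = 1 (mod 13).
  i = 5 (α = 6): (6−10)(6−7)(6−5)(6−1) = (−4)·(−1)·1·5 = 20 ≡ 7, so v_5 = 7^{−1} = 2 (mod 13).
  v = [2, 9, 12, 1, 2].
Step 2: syndromes of r = [4, 6, 3, 10, 4] (all sums mod 13).
  S_0 = Σ v_i r_i = 2·4 + 9·6 + 12·3 + 1·10 + 2·4 = 116 ≡ 12.
  S_1 = Σ v_i α_i r_i = 2·10·4 + 9·7·6 + 12·5·3 + 1·1·10 + 2·6·4 = 696 ≡ 7.
  α_i^2 mod 13 = [9, 10, 12, 1, 10].
  S_2 = Σ v_i α_i^2 r_i = 2·9·4 + 9·10·6 + 12·12·3 + 1·1·10 + 2·10·4 = 1134 ≡ 3.
  S = (12, 7, 3) ≠ 0, so r is not a codeword (an error is present).
Step 3: locate the error. For a single error e at position i, S_ℓ = v_i·e·α_i^ℓ, so α_err = S_1/S_0.
  S_0^{−1} = 12^{−1} = 12 (mod 13), so α_err = 7·12 = 84 ≡ 6 = α_5. Error position i = 5.
  Consistency check: S_2/S_1 = 3·2 = 6 ≡ 6 = α_err ✓ (single-error assumption holds).
Step 4: error magnitude e = S_0/v_5 = S_0·∏_{j≠5}(α_5 − α_j) = 12·7 = 84 ≡ 6 (mod 13).
Step 5: correct position 5: c_5 = r_5 − e = 4 − 6 ≡ 11 (mod 13). Hence c = [4, 6, 3, 10, 11].
  Check: interpolating c through the α_i gives m(x) = 2 + 8·x (degree < 2) with m(α_i) = c_i for every i, so c is indeed a codeword.


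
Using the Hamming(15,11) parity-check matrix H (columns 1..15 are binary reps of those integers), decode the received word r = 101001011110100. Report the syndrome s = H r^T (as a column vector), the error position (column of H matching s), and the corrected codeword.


s = (1, 0, 0, 1)^T, error position = 9, corrected codeword c = 101001010110100

Compute s = H r^T mod 2 one row at a time:
  s_1 = 1 + 1 + 1 + 1 + 0 + 1 + 0 + 0 = 5 ≡ 1 (mod 2).
  s_2 = 0 + 0 + 1 + 0 + 0 + 1 + 0 + 0 = 2 ≡ 0 (mod 2).
  s_3 = 0 + 1 + 1 + 0 + 1 + 1 + 0 + 0 = 4 ≡ 0 (mod 2).
  s_4 = 1 + 1 + 0 + 0 + 1 + 1 + 1 + 0 = 5 ≡ 1 (mod 2).
s = (1, 0, 0, 1)^T — this equals column 9 of H (binary 1001), so error is at position 9.
Correct: flip bit 9 of r = 101001011110100 to get c = 101001010110100.


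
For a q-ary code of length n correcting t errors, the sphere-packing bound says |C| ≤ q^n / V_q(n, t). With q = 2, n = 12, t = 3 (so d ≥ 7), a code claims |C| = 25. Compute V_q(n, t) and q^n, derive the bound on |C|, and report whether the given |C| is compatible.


V_q(n, t) = 299, q^n = 4096, Hamming bound = 13, |C| = 25 > bound (violated).

Step 1: Compute V_q(n, t) = Σ_{j=0}^3 C(n, j) (q−1)^j.
  j = 0: C(12,0)·(1)^0 = 1·1 = 1.
  j = 1: C(12,1)·(1)^1 = 12·1 = 12.
  j = 2: C(12,2)·(1)^2 = 66·1 = 66.
  j = 3: C(12,3)·(1)^3 = 220·1 = 220.
  V_q(n, t) = 1 + 12 + 66 + 220 = 299.
Step 2: q^n = 2^12 = 4096.
Step 3: Hamming bound ⌊q^n / V_q(n,t)⌋ = ⌊4096/299⌋ = 13.
Step 4: Compare |C| = 25 to 13: violated.
The claimed |C| lies above the Hamming bound, so no 2-ary code of length 12 with d ≥ 7 can have 25 codewords.


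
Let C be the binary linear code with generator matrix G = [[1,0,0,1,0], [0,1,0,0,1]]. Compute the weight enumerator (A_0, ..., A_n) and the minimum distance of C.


Weight distribution: A_0 = 1, A_2 = 2, A_4 = 1. Minimum distance d = 2.

Enumerate all 2^2 = 4 messages m ∈ F_2^2.
For each, compute codeword c = mG in F_2^5, then tally its weight.
  m = 00 → c = 00000, weight = 0.
  m = 10 → c = 10010, weight = 2.
  m = 01 → c = 01001, weight = 2.
  m = 11 → c = 11011, weight = 4.
Tally weights:
  weight 0: 1 codewords.
  weight 2: 2 codewords.
  weight 4: 1 codewords.
Minimum distance d = smallest w > 0 with A_w > 0 = 2.
Sanity: Σ A_w = 4 = 2^2 = 4 ✓.


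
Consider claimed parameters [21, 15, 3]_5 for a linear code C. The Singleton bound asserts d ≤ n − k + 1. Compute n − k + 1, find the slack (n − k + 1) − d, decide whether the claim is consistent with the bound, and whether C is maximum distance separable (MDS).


Singleton RHS = n − k + 1 = 7, slack = 4, bound satisfied, not MDS.

Singleton bound: d ≤ n − k + 1.
Here n = 21, k = 15, so n − k + 1 = 7.
Given d = 3, check d ≤ 7: YES.
Slack = (n − k + 1) − d = 4.
The code is NOT MDS (slack = 4 > 0).
Description: the claimed parameters are [21, 15, 3]_5; such a code would be non-MDS.


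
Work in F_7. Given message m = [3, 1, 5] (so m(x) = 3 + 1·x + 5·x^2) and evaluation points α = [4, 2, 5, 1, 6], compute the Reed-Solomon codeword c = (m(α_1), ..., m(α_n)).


c = [3, 4, 0, 2, 0]

Message polynomial: m(x) = 3 + 1·x + 5·x^2 (mod 7).
For each evaluation point α_i, compute m(α_i) mod 7:
  α_1 = 4: Horner steps 5 → 0 → 3, so m(4) = 3.
  α_2 = 2: Horner steps 5 → 4 → 4, so m(2) = 4.
  α_3 = 5: Horner steps 5 → 5 → 0, so m(5) = 0.
  α_4 = 1: Horner steps 5 → 6 → 2, so m(1) = 2.
  α_5 = 6: Horner steps 5 → 3 → 0, so m(6) = 0.
Codeword c = [3, 4, 0, 2, 0] ∈ F_7^5.


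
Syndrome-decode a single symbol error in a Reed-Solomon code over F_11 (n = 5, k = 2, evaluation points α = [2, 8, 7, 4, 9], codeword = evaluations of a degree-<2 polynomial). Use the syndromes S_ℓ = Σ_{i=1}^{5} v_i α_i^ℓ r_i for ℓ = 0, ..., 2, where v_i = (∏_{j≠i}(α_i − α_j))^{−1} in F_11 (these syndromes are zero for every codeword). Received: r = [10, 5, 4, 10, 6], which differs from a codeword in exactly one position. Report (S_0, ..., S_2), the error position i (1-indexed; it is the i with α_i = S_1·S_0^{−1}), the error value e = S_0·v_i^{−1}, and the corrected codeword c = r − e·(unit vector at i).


S = (9, 3, 1), error at position 4, error magnitude e = 9, c = [10, 5, 4, 1, 6].

Step 1: column multipliers v_i = (∏_{j≠i}(α_i − α_j))^{−1} mod 11.
  i = 1 (α = 2): (2−8)(2−7)(2−4)(2−9) = (−6)·(−5)·(−2)·(−7) = 420 ≡ 2, so v_1 = 2^{−1} = 6 (mod 11).
  i = 2 (α = 8): (8−2)(8−7)(8−4)(8−9) = 6·1·4·(−1) = −24 ≡ 9, so v_2 = 9^{−1} = 5 (mod 11).
  i = 3 (α = 7): (7−2)(7−8)(7−4)(7−9) = 5·(−1)·3·(−2) = 30 ≡ 8, so v_3 = 8^{−1} = 7 (mod 11).
  i = 4 (α = 4): (4−2)(4−8)(4−7)(4−9) = 2·(−4)·(−3)·(−5) = −120 ≡ 1, so v_4 = 1^{−1} = 1 (mod 11).
  i = 5 (α = 9): (9−2)(9−8)(9−7)(9−4) = 7·1·2·5 = 70 ≡ 4, so v_5 = 4^{−1} = 3 (mod 11).
  v = [6, 5, 7, 1, 3].
Step 2: syndromes of r = [10, 5, 4, 10, 6] (all sums mod 11).
  S_0 = Σ v_i r_i = 6·10 + 5·5 + 7·4 + 1·10 + 3·6 = 141 ≡ 9.
  S_1 = Σ v_i α_i r_i = 6·2·10 + 5·8·5 + 7·7·4 + 1·4·10 + 3·9·6 = 718 ≡ 3.
  α_i^2 mod 11 = [4, 9, 5, 5, 4].
  S_2 = Σ v_i α_i^2 r_i = 6·4·10 + 5·9·5 + 7·5·4 + 1·5·10 + 3·4·6 = 727 ≡ 1.
  S = (9, 3, 1) ≠ 0, so r is not a codeword (an error is present).
Step 3: locate the error. For a single error e at position i, S_ℓ = v_i·e·α_i^ℓ, so α_err = S_1/S_0.
  S_0^{−1} = 9^{−1} = 5 (mod 11), so α_err = 3·5 = 15 ≡ 4 = α_4. Error position i = 4.
  Consistency check: S_2/S_1 = 1·4 = 4 ≡ 4 = α_err ✓ (single-error assumption holds).
Step 4: error magnitude e = S_0/v_4 = S_0·∏_{j≠4}(α_4 − α_j) = 9·1 = 9 ≡ 9 (mod 11).
Step 5: correct position 4: c_4 = r_4 − e = 10 − 9 ≡ 1 (mod 11). Hence c = [10, 5, 4, 1, 6].
  Check: interpolating c through the α_i gives m(x) = 8 + 1·x (degree < 2) with m(α_i) = c_i for every i, so c is indeed a codeword.


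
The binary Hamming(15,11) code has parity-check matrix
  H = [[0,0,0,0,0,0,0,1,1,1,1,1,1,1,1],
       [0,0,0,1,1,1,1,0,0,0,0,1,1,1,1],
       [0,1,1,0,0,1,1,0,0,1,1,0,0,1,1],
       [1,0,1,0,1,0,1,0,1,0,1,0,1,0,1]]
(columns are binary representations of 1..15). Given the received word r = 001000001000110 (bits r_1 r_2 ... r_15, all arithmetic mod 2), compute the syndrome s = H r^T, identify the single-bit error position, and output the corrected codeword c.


s = (1, 0, 0, 1)^T, error position = 9, corrected codeword c = 001000000000110

Compute s = H r^T mod 2 one row at a time:
  s_1 = 0 + 1 + 0 + 0 + 0 + 1 + 1 + 0 = 3 ≡ 1 (mod 2).
  s_2 = 0 + 0 + 0 + 0 + 0 + 1 + 1 + 0 = 2 ≡ 0 (mod 2).
  s_3 = 0 + 1 + 0 + 0 + 0 + 0 + 1 + 0 = 2 ≡ 0 (mod 2).
  s_4 = 0 + 1 + 0 + 0 + 1 + 0 + 1 + 0 = 3 ≡ 1 (mod 2).
s = (1, 0, 0, 1)^T — this equals column 9 of H (binary 1001), so error is at position 9.
Correct: flip bit 9 of r = 001000001000110 to get c = 001000000000110.


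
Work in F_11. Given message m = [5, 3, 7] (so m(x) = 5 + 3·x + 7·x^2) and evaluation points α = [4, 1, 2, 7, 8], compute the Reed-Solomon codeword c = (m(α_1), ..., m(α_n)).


c = [8, 4, 6, 6, 4]

Message polynomial: m(x) = 5 + 3·x + 7·x^2 (mod 11).
For each evaluation point α_i, compute m(α_i) mod 11:
  α_1 = 4: Horner steps 7 → 9 → 8, so m(4) = 8.
  α_2 = 1: Horner steps 7 → 10 → 4, so m(1) = 4.
  α_3 = 2: Horner steps 7 → 6 → 6, so m(2) = 6.
  α_4 = 7: Horner steps 7 → 8 → 6, so m(7) = 6.
  α_5 = 8: Horner steps 7 → 4 → 4, so m(8) = 4.
Codeword c = [8, 4, 6, 6, 4] ∈ F_11^5.


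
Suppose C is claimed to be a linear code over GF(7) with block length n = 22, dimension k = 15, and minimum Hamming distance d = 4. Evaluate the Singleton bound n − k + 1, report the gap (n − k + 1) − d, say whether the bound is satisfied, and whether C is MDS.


Singleton RHS = n − k + 1 = 8, slack = 4, bound satisfied, not MDS.

Singleton bound: d ≤ n − k + 1.
Here n = 22, k = 15, so n − k + 1 = 8.
Given d = 4, check d ≤ 8: YES.
Slack = (n − k + 1) − d = 4.
The code is NOT MDS (slack = 4 > 0).
Description: the claimed parameters are [22, 15, 4]_7; such a code would be non-MDS.


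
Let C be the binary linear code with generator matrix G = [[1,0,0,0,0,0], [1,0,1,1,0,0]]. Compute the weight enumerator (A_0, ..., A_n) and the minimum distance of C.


Weight distribution: A_0 = 1, A_1 = 1, A_2 = 1, A_3 = 1. Minimum distance d = 1.

Enumerate all 2^2 = 4 messages m ∈ F_2^2.
For each, compute codeword c = mG in F_2^6, then tally its weight.
  m = 00 → c = 000000, weight = 0.
  m = 10 → c = 100000, weight = 1.
  m = 01 → c = 101100, weight = 3.
  m = 11 → c = 001100, weight = 2.
Tally weights:
  weight 0: 1 codewords.
  weight 1: 1 codewords.
  weight 2: 1 codewords.
  weight 3: 1 codewords.
Minimum distance d = smallest w > 0 with A_w > 0 = 1.
Sanity: Σ A_w = 4 = 2^2 = 4 ✓.


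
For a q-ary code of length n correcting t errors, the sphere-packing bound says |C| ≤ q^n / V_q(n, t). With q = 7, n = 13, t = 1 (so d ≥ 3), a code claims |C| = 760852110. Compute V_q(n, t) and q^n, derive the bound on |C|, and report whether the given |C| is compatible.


V_q(n, t) = 79, q^n = 96889010407, Hamming bound = 1226443169, |C| = 760852110 ≤ bound (satisfied).

Step 1: Compute V_q(n, t) = Σ_{j=0}^1 C(n, j) (q−1)^j.
  j = 0: C(13,0)·(6)^0 = 1·1 = 1.
  j = 1: C(13,1)·(6)^1 = 13·6 = 78.
  V_q(n, t) = 1 + 78 = 79.
Step 2: q^n = 7^13 = 96889010407.
Step 3: Hamming bound ⌊q^n / V_q(n,t)⌋ = ⌊96889010407/79⌋ = 1226443169.
Step 4: Compare |C| = 760852110 to 1226443169: satisfied.
The claimed |C| lies below the Hamming bound.


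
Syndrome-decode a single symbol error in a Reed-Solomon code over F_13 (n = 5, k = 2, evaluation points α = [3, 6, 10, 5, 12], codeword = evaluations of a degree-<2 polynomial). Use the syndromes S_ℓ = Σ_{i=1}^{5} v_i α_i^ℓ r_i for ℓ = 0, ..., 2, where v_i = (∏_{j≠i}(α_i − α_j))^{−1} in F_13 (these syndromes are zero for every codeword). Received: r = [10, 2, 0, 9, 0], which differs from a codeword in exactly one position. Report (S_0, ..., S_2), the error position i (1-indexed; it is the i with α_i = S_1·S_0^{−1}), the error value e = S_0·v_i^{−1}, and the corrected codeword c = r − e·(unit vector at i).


S = (7, 6, 7), error at position 5, error magnitude e = 1, c = [10, 2, 0, 9, 12].

Step 1: column multipliers v_i = (∏_{j≠i}(α_i − α_j))^{−1} mod 13.
  i = 1 (α = 3): (3−6)(3−10)(3−5)(3−12) = (−3)·(−7)·(−2)·(−9) = 378 ≡ 1, so v_1 = 1^{−1} = 1 (mod 13).
  i = 2 (α = 6): (6−3)(6−10)(6−5)(6−12) = 3·(−4)·1·(−6) = 72 ≡ 7, so v_2 = 7^{−1} = 2 (mod 13).
  i = 3 (α = 10): (10−3)(10−6)(10−5)(10−12) = 7·4·5·(−2) = −280 ≡ 6, so v_3 = 6^{−1} = 11 (mod 13).
  i = 4 (α = 5): (5−3)(5−6)(5−10)(5−12) = 2·(−1)·(−5)·(−7) = −70 ≡ 8, so v_4 = 8^{−1} = 5 (mod 13).
  i = 5 (α = 12): (12−3)(12−6)(12−10)(12−5) = 9·6·2·7 = 756 ≡ 2, so v_5 = 2^{−1} = 7 (mod 13).
  v = [1, 2, 11, 5, 7].
Step 2: syndromes of r = [10, 2, 0, 9, 0] (all sums mod 13).
  S_0 = Σ v_i r_i = 1·10 + 2·2 + 11·0 + 5·9 + 7·0 = 59 ≡ 7.
  S_1 = Σ v_i α_i r_i = 1·3·10 + 2·6·2 + 11·10·0 + 5·5·9 + 7·12·0 = 279 ≡ 6.
  α_i^2 mod 13 = [9, 10, 9, 12, 1].
  S_2 = Σ v_i α_i^2 r_i = 1·9·10 + 2·10·2 + 11·9·0 + 5·12·9 + 7·1·0 = 670 ≡ 7.
  S = (7, 6, 7) ≠ 0, so r is not a codeword (an error is present).
Step 3: locate the error. For a single error e at position i, S_ℓ = v_i·e·α_i^ℓ, so α_err = S_1/S_0.
  S_0^{−1} = 7^{−1} = 2 (mod 13), so α_err = 6·2 = 12 ≡ 12 = α_5. Error position i = 5.
  Consistency check: S_2/S_1 = 7·11 = 77 ≡ 12 = α_err ✓ (single-error assumption holds).
Step 4: error magnitude e = S_0/v_5 = S_0·∏_{j≠5}(α_5 − α_j) = 7·2 = 14 ≡ 1 (mod 13).
Step 5: correct position 5: c_5 = r_5 − e = 0 − 1 ≡ 12 (mod 13). Hence c = [10, 2, 0, 9, 12].
  Check: interpolating c through the α_i gives m(x) = 5 + 6·x (degree < 2) with m(α_i) = c_i for every i, so c is indeed a codeword.
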